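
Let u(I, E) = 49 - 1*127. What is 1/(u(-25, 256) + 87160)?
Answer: 1/87082 ≈ 1.1483e-5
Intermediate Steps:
u(I, E) = -78 (u(I, E) = 49 - 127 = -78)
1/(u(-25, 256) + 87160) = 1/(-78 + 87160) = 1/87082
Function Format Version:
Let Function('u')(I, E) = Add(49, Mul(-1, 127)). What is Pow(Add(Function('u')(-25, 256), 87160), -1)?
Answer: Rational(1, 87082) ≈ 1.1483e-5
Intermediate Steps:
Function('u')(I, E) = -78 (Function('u')(I, E) = Add(49, -127) = -78)
Pow(Add(Function('u')(-25, 256), 87160), -1) = Pow(Add(-78, 87160), -1) = Pow(87082, -1) = Rational(1, 87082)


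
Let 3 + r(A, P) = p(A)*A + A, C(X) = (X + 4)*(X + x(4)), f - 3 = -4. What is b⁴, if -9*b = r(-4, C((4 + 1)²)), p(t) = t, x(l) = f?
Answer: 1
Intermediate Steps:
f = -1 (f = 3 - 4 = -1)
x(l) = -1
C(X) = (-1 + X)*(4 + X) (C(X) = (X + 4)*(X - 1) = (4 + X)*(-1 + X) = (-1 + X)*(4 + X))
r(A, P) = -3 + A + A² (r(A, P) = -3 + (A*A + A) = -3 + (A² + A) = -3 + (A + A²) = -3 + A + A²)
b = -1 (b = -(-3 - 4 + (-4)²)/9 = -(-3 - 4 + 16)/9 = -⅑*9 = -1)
b⁴ = (-1)⁴ = 1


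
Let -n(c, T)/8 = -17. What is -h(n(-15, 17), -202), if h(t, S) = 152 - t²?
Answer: 18344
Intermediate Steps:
n(c, T) = 136 (n(c, T) = -8*(-17) = 136)
-h(n(-15, 17), -202) = -(152 - 1*136²) = -(152 - 1*18496) = -(152 - 18496) = -1*(-18344) = 18344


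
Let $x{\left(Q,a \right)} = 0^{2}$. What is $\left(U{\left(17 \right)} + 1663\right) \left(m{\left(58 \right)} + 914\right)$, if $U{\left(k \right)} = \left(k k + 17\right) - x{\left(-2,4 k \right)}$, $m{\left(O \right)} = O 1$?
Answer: $1913868$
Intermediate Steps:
$x{\left(Q,a \right)} = 0$
$m{\left(O \right)} = O$
$U{\left(k \right)} = 17 + k^{2}$ ($U{\left(k \right)} = \left(k k + 17\right) - 0 = \left(k^{2} + 17\right) + 0 = \left(17 + k^{2}\right) + 0 = 17 + k^{2}$)
$\left(U{\left(17 \right)} + 1663\right) \left(m{\left(58 \right)} + 914\right) = \left(\left(17 + 17^{2}\right) + 1663\right) \left(58 + 914\right) = \left(\left(17 + 289\right) + 1663\right) 972 = \left(306 + 1663\right) 972 = 1969 \cdot 972 = 1913868$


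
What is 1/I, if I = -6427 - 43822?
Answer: -1/50249 ≈ -1.9901e-5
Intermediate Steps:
I = -50249
1/I = 1/(-50249) = -1/50249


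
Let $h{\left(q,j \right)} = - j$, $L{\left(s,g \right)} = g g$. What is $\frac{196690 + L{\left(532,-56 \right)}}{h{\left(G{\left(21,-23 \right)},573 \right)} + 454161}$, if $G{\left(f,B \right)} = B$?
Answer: $\frac{99913}{226794} \approx 0.44055$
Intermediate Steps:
$L{\left(s,g \right)} = g^{2}$
$\frac{196690 + L{\left(532,-56 \right)}}{h{\left(G{\left(21,-23 \right)},573 \right)} + 454161} = \frac{196690 + \left(-56\right)^{2}}{\left(-1\right) 573 + 454161} = \frac{196690 + 3136}{-573 + 454161} = \frac{199826}{453588} = 199826 \cdot \frac{1}{453588} = \frac{99913}{226794}$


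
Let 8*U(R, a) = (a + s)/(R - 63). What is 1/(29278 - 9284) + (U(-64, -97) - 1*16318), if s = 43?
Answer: -82870301195/5078476 ≈ -16318.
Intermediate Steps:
U(R, a) = (43 + a)/(8*(-63 + R)) (U(R, a) = ((a + 43)/(R - 63))/8 = ((43 + a)/(-63 + R))/8 = (43 + a)/(8*(-63 + R)))
1/(29278 - 9284) + (U(-64, -97) - 1*16318) = 1/(29278 - 9284) + ((43 - 97)/(8*(-63 - 64)) - 1*16318) = 1/19994 + ((⅛)*(-54)/(-127) - 16318) = 1/19994 + ((⅛)*(-1/127)*(-54) - 16318) = 1/19994 + (27/508 - 16318) = 1/19994 - 8289517/508 = -82870301195/5078476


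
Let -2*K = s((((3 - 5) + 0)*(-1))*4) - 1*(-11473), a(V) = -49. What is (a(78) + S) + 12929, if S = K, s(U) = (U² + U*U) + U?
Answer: 14151/2 ≈ 7075.5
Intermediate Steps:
s(U) = U + 2*U² (s(U) = (U² + U²) + U = 2*U² + U = U + 2*U²)
K = -11609/2 (K = -(((((3 - 5) + 0)*(-1))*4)*(1 + 2*((((3 - 5) + 0)*(-1))*4)) - 1*(-11473))/2 = -((((-2 + 0)*(-1))*4)*(1 + 2*(((-2 + 0)*(-1))*4)) + 11473)/2 = -((-2*(-1)*4)*(1 + 2*(-2*(-1)*4)) + 11473)/2 = -((2*4)*(1 + 2*(2*4)) + 11473)/2 = -(8*(1 + 2*8) + 11473)/2 = -(8*(1 + 16) + 11473)/2 = -(8*17 + 11473)/2 = -(136 + 11473)/2 = -½*11609 = -11609/2 ≈ -5804.5)
S = -11609/2 ≈ -5804.5
(a(78) + S) + 12929 = (-49 - 11609/2) + 12929 = -11707/2 + 12929 = 14151/2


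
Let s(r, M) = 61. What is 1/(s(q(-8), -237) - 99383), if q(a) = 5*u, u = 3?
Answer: -1/99322 ≈ -1.0068e-5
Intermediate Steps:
q(a) = 15 (q(a) = 5*3 = 15)
1/(s(q(-8), -237) - 99383) = 1/(61 - 99383) = 1/(-99322) = -1/99322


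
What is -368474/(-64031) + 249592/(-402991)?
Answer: 132510080382/25803916721 ≈ 5.1353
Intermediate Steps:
-368474/(-64031) + 249592/(-402991) = -368474*(-1/64031) + 249592*(-1/402991) = 368474/64031 - 249592/402991 = 132510080382/25803916721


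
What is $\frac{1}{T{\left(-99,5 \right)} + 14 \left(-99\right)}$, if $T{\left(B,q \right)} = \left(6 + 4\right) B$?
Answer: $- \frac{1}{2376} \approx -0.00042088$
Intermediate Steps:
$T{\left(B,q \right)} = 10 B$
$\frac{1}{T{\left(-99,5 \right)} + 14 \left(-99\right)} = \frac{1}{10 \left(-99\right) + 14 \left(-99\right)} = \frac{1}{-990 - 1386} = \frac{1}{-2376} = - \frac{1}{2376}$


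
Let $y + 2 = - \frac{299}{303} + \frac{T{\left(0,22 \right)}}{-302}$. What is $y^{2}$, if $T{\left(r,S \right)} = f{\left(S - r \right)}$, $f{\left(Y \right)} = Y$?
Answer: $\frac{19596640144}{2093337009} \approx 9.3614$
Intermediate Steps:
$T{\left(r,S \right)} = S - r$
$y = - \frac{139988}{45753}$ ($y = -2 - \left(\frac{299}{303} - \frac{22 - 0}{-302}\right) = -2 - \left(\frac{299}{303} - \left(22 + 0\right) \left(- \frac{1}{302}\right)\right) = -2 + \left(- \frac{299}{303} + 22 \left(- \frac{1}{302}\right)\right) = -2 - \frac{48482}{45753} = - \frac{139988}{45753} \approx -3.0596$)
$y^{2} = \left(- \frac{139988}{45753}\right)^{2} = \frac{19596640144}{2093337009}$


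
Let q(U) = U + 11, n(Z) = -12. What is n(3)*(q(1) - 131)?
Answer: 1428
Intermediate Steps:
q(U) = 11 + U
n(3)*(q(1) - 131) = -12*((11 + 1) - 131) = -12*(12 - 131) = -12*(-119) = 1428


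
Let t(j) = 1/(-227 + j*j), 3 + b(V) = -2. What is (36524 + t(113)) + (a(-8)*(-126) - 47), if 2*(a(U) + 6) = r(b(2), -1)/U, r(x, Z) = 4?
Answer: 233685680/6271 ≈ 37265.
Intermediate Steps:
b(V) = -5 (b(V) = -3 - 2 = -5)
t(j) = 1/(-227 + j²)
a(U) = -6 + 2/U (a(U) = -6 + (4/U)/2 = -6 + 2/U)
(36524 + t(113)) + (a(-8)*(-126) - 47) = (36524 + 1/(-227 + 113²)) + ((-6 + 2/(-8))*(-126) - 47) = (36524 + 1/(-227 + 12769)) + ((-6 + 2*(-⅛))*(-126) - 47) = (36524 + 1/12542) + ((-6 - ¼)*(-126) - 47) = (36524 + 1/12542) + (-25/4*(-126) - 47) = 458084009/12542 + (1575/2 - 47) = 458084009/12542 + 1481/2 = 233685680/6271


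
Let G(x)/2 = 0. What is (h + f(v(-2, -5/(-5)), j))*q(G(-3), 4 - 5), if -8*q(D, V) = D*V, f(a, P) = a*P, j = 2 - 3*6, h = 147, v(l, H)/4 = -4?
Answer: 0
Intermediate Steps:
v(l, H) = -16 (v(l, H) = 4*(-4) = -16)
G(x) = 0 (G(x) = 2*0 = 0)
j = -16 (j = 2 - 18 = -16)
f(a, P) = P*a
q(D, V) = -D*V/8
(h + f(v(-2, -5/(-5)), j))*q(G(-3), 4 - 5) = (147 - 16*(-16))*(-⅛*0*(4 - 5)) = (147 + 256)*(-⅛*0*(-1)) = 403*0 = 0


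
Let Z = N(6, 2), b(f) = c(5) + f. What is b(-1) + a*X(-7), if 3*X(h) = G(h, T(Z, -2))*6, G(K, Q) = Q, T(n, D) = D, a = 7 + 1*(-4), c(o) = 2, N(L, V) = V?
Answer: -11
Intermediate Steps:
b(f) = 2 + f
Z = 2
a = 3 (a = 7 - 4 = 3)
X(h) = -4 (X(h) = (-2*6)/3 = (⅓)*(-12) = -4)
b(-1) + a*X(-7) = (2 - 1) + 3*(-4) = 1 - 12 = -11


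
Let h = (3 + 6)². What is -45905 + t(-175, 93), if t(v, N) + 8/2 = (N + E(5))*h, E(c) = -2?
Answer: -38538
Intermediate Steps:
h = 81 (h = 9² = 81)
t(v, N) = -166 + 81*N (t(v, N) = -4 + (N - 2)*81 = -4 + (-2 + N)*81 = -4 + (-162 + 81*N) = -166 + 81*N)
-45905 + t(-175, 93) = -45905 + (-166 + 81*93) = -45905 + (-166 + 7533) = -45905 + 7367 = -38538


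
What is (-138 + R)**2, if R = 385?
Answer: 61009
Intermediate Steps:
(-138 + R)**2 = (-138 + 385)**2 = 247**2 = 61009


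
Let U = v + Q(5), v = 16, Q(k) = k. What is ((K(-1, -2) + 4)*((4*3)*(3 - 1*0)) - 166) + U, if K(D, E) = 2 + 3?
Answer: 179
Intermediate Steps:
K(D, E) = 5
U = 21 (U = 16 + 5 = 21)
((K(-1, -2) + 4)*((4*3)*(3 - 1*0)) - 166) + U = ((5 + 4)*((4*3)*(3 - 1*0)) - 166) + 21 = (9*(12*(3 + 0)) - 166) + 21 = (9*(12*3) - 166) + 21 = (9*36 - 166) + 21 = (324 - 166) + 21 = 158 + 21 = 179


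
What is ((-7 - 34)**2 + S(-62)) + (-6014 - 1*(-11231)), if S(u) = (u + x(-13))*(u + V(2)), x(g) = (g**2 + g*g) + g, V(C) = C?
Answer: -8882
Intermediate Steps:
x(g) = g + 2*g**2 (x(g) = (g**2 + g**2) + g = 2*g**2 + g = g + 2*g**2)
S(u) = (2 + u)*(325 + u) (S(u) = (u - 13*(1 + 2*(-13)))*(u + 2) = (u - 13*(1 - 26))*(2 + u) = (u - 13*(-25))*(2 + u) = (u + 325)*(2 + u) = (325 + u)*(2 + u) = (2 + u)*(325 + u))
((-7 - 34)**2 + S(-62)) + (-6014 - 1*(-11231)) = ((-7 - 34)**2 + (650 + (-62)**2 + 327*(-62))) + (-6014 - 1*(-11231)) = ((-41)**2 + (650 + 3844 - 20274)) + (-6014 + 11231) = (1681 - 15780) + 5217 = -14099 + 5217 = -8882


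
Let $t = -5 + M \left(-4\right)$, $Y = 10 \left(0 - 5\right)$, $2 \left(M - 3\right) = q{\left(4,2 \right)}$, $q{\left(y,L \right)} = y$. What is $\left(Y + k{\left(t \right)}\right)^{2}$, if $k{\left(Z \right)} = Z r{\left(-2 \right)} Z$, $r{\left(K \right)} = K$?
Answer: $1690000$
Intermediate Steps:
$M = 5$ ($M = 3 + \frac{1}{2} \cdot 4 = 3 + 2 = 5$)
$Y = -50$ ($Y = 10 \left(-5\right) = -50$)
$t = -25$ ($t = -5 + 5 \left(-4\right) = -5 - 20 = -25$)
$k{\left(Z \right)} = - 2 Z^{2}$ ($k{\left(Z \right)} = Z \left(- 2 Z\right) = - 2 Z^{2}$)
$\left(Y + k{\left(t \right)}\right)^{2} = \left(-50 - 2 \left(-25\right)^{2}\right)^{2} = \left(-50 - 1250\right)^{2} = \left(-1300\right)^{2} = 1690000$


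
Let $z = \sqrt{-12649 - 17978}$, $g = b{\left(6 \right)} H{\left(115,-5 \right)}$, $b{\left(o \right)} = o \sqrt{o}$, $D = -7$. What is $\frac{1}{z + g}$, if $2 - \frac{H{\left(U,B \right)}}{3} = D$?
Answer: $\frac{1}{3 \left(54 \sqrt{6} + i \sqrt{3403}\right)} \approx 0.0021097 - 0.00093043 i$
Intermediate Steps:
$H{\left(U,B \right)} = 27$ ($H{\left(U,B \right)} = 6 - -21 = 6 + 21 = 27$)
$b{\left(o \right)} = o^{\frac{3}{2}}$
$g = 162 \sqrt{6}$ ($g = 6^{\frac{3}{2}} \cdot 27 = 6 \sqrt{6} \cdot 27 = 162 \sqrt{6} \approx 396.82$)
$z = 3 i \sqrt{3403}$ ($z = \sqrt{-30627} = 3 i \sqrt{3403} \approx 175.01 i$)
$\frac{1}{z + g} = \frac{1}{3 i \sqrt{3403} + 162 \sqrt{6}} = \frac{1}{162 \sqrt{6} + 3 i \sqrt{3403}}$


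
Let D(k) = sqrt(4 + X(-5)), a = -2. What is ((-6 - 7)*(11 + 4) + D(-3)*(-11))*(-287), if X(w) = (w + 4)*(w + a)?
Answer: 55965 + 3157*sqrt(11) ≈ 66436.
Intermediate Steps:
X(w) = (-2 + w)*(4 + w) (X(w) = (w + 4)*(w - 2) = (4 + w)*(-2 + w) = (-2 + w)*(4 + w))
D(k) = sqrt(11) (D(k) = sqrt(4 + (-8 + (-5)**2 + 2*(-5))) = sqrt(4 + (-8 + 25 - 10)) = sqrt(4 + 7) = sqrt(11))
((-6 - 7)*(11 + 4) + D(-3)*(-11))*(-287) = ((-6 - 7)*(11 + 4) + sqrt(11)*(-11))*(-287) = (-13*15 - 11*sqrt(11))*(-287) = (-195 - 11*sqrt(11))*(-287) = 55965 + 3157*sqrt(11)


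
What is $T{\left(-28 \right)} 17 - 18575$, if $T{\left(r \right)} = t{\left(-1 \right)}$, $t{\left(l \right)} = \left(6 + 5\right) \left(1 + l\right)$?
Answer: $-18575$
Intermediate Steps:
$t{\left(l \right)} = 11 + 11 l$ ($t{\left(l \right)} = 11 \left(1 + l\right) = 11 + 11 l$)
$T{\left(r \right)} = 0$ ($T{\left(r \right)} = 11 + 11 \left(-1\right) = 11 - 11 = 0$)
$T{\left(-28 \right)} 17 - 18575 = 0 \cdot 17 - 18575 = 0 - 18575 = -18575$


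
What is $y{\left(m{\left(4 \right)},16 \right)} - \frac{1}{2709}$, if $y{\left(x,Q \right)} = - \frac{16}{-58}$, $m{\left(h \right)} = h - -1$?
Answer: $\frac{21643}{78561} \approx 0.27549$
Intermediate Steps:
$m{\left(h \right)} = 1 + h$ ($m{\left(h \right)} = h + 1 = 1 + h$)
$y{\left(x,Q \right)} = \frac{8}{29}$ ($y{\left(x,Q \right)} = \left(-16\right) \left(- \frac{1}{58}\right) = \frac{8}{29}$)
$y{\left(m{\left(4 \right)},16 \right)} - \frac{1}{2709} = \frac{8}{29} - \frac{1}{2709} = \frac{21643}{78561}$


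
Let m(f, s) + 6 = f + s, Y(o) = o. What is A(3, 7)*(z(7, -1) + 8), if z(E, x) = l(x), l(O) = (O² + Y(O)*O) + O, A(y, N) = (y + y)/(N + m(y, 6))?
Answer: 27/5 ≈ 5.4000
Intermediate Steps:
m(f, s) = -6 + f + s (m(f, s) = -6 + (f + s) = -6 + f + s)
A(y, N) = 2*y/(N + y) (A(y, N) = (y + y)/(N + (-6 + y + 6)) = (2*y)/(N + y) = 2*y/(N + y))
l(O) = O + 2*O² (l(O) = (O² + O*O) + O = (O² + O²) + O = 2*O² + O = O + 2*O²)
z(E, x) = x*(1 + 2*x)
A(3, 7)*(z(7, -1) + 8) = (2*3/(7 + 3))*(-(1 + 2*(-1)) + 8) = (2*3/10)*(-(1 - 2) + 8) = (2*3*(⅒))*(-1*(-1) + 8) = 3*(1 + 8)/5 = (⅗)*9 = 27/5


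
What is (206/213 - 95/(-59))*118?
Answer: 64778/213 ≈ 304.12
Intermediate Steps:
(206/213 - 95/(-59))*118 = (206*(1/213) - 95*(-1/59))*118 = (206/213 + 95/59)*118 = (32389/12567)*118 = 64778/213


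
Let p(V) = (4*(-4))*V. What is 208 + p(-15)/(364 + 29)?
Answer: 27328/131 ≈ 208.61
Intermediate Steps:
p(V) = -16*V
208 + p(-15)/(364 + 29) = 208 + (-16*(-15))/(364 + 29) = 208 + 240/393 = 208 + 240*(1/393) = 208 + 80/131 = 27328/131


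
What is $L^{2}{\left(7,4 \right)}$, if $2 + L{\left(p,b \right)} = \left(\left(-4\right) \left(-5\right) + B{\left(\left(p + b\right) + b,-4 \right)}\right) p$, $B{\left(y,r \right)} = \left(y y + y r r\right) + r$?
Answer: $11323225$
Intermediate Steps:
$B{\left(y,r \right)} = r + y^{2} + y r^{2}$ ($B{\left(y,r \right)} = \left(y^{2} + r y r\right) + r = \left(y^{2} + y r^{2}\right) + r = r + y^{2} + y r^{2}$)
$L{\left(p,b \right)} = -2 + p \left(16 + \left(p + 2 b\right)^{2} + 16 p + 32 b\right)$ ($L{\left(p,b \right)} = -2 + \left(\left(-4\right) \left(-5\right) + \left(-4 + \left(\left(p + b\right) + b\right)^{2} + \left(\left(p + b\right) + b\right) \left(-4\right)^{2}\right)\right) p = -2 + \left(20 + \left(-4 + \left(\left(b + p\right) + b\right)^{2} + \left(\left(b + p\right) + b\right) 16\right)\right) p = -2 + \left(20 + \left(-4 + \left(p + 2 b\right)^{2} + \left(p + 2 b\right) 16\right)\right) p = -2 + \left(20 + \left(-4 + \left(p + 2 b\right)^{2} + \left(16 p + 32 b\right)\right)\right) p = -2 + \left(20 + \left(-4 + \left(p + 2 b\right)^{2} + 16 p + 32 b\right)\right) p = -2 + \left(16 + \left(p + 2 b\right)^{2} + 16 p + 32 b\right) p = -2 + p \left(16 + \left(p + 2 b\right)^{2} + 16 p + 32 b\right)$)
$L^{2}{\left(7,4 \right)} = \left(-2 + 20 \cdot 7 + 7 \left(-4 + \left(7 + 2 \cdot 4\right)^{2} + 16 \cdot 7 + 32 \cdot 4\right)\right)^{2} = \left(-2 + 140 + 7 \left(-4 + \left(7 + 8\right)^{2} + 112 + 128\right)\right)^{2} = \left(-2 + 140 + 7 \left(-4 + 15^{2} + 112 + 128\right)\right)^{2} = \left(-2 + 140 + 7 \left(-4 + 225 + 112 + 128\right)\right)^{2} = \left(-2 + 140 + 7 \cdot 461\right)^{2} = \left(-2 + 140 + 3227\right)^{2} = 3365^{2} = 11323225$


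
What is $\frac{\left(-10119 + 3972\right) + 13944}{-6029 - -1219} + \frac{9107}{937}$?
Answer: $\frac{36498881}{4506970} \approx 8.0983$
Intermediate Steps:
$\frac{\left(-10119 + 3972\right) + 13944}{-6029 - -1219} + \frac{9107}{937} = \frac{-6147 + 13944}{-6029 + 1219} + 9107 \cdot \frac{1}{937} = \frac{7797}{-4810} + \frac{9107}{937} = 7797 \left(- \frac{1}{4810}\right) + \frac{9107}{937} = - \frac{7797}{4810} + \frac{9107}{937} = \frac{36498881}{4506970}$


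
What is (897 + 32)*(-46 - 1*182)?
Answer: -211812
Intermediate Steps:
(897 + 32)*(-46 - 1*182) = 929*(-46 - 182) = 929*(-228) = -211812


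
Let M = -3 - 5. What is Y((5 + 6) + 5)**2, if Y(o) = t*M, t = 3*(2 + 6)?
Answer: 36864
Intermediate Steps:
t = 24 (t = 3*8 = 24)
M = -8
Y(o) = -192 (Y(o) = 24*(-8) = -192)
Y((5 + 6) + 5)**2 = (-192)**2 = 36864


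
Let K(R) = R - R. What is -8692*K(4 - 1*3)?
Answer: 0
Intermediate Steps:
K(R) = 0
-8692*K(4 - 1*3) = -8692*0 = 0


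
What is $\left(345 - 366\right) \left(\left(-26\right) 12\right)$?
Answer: $6552$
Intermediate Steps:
$\left(345 - 366\right) \left(\left(-26\right) 12\right) = \left(-21\right) \left(-312\right) = 6552$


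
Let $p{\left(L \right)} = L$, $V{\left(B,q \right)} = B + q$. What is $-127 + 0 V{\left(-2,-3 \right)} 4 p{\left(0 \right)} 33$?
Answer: $-127$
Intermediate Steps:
$-127 + 0 V{\left(-2,-3 \right)} 4 p{\left(0 \right)} 33 = -127 + 0 \left(-2 - 3\right) 4 \cdot 0 \cdot 33 = -127 + 0 \left(-5\right) 4 \cdot 0 \cdot 33 = -127 + 0 \cdot 4 \cdot 0 \cdot 33 = -127 + 0 \cdot 0 \cdot 33 = -127 + 0 \cdot 33 = -127 + 0 = -127$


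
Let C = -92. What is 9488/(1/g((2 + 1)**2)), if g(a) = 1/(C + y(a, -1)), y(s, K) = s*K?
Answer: -9488/101 ≈ -93.941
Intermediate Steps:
y(s, K) = K*s
g(a) = 1/(-92 - a)
9488/(1/g((2 + 1)**2)) = 9488/(1/(-1/(92 + (2 + 1)**2))) = 9488/(1/(-1/(92 + 3**2))) = 9488/(1/(-1/(92 + 9))) = 9488/(1/(-1/101)) = 9488/(-101) = 9488*(-1/101) = -9488/101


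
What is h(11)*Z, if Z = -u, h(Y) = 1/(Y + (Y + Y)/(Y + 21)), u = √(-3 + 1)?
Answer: -16*I*√2/187 ≈ -0.121*I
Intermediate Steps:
u = I*√2 (u = √(-2) = I*√2 ≈ 1.4142*I)
h(Y) = 1/(Y + 2*Y/(21 + Y)) (h(Y) = 1/(Y + (2*Y)/(21 + Y)) = 1/(Y + 2*Y/(21 + Y)))
Z = -I*√2 ≈ -1.4142*I
h(11)*Z = ((21 + 11)/(11*(23 + 11)))*(-I*√2) = ((1/11)*32/34)*(-I*√2) = ((1/11)*(1/34)*32)*(-I*√2) = 16*(-I*√2)/187 = -16*I*√2/187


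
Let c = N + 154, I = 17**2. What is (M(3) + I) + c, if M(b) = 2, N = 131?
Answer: 576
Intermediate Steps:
I = 289
c = 285 (c = 131 + 154 = 285)
(M(3) + I) + c = (2 + 289) + 285 = 291 + 285 = 576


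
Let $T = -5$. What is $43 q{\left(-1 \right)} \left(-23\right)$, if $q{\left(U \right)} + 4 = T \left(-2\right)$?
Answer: $-5934$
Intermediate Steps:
$q{\left(U \right)} = 6$ ($q{\left(U \right)} = -4 - -10 = -4 + 10 = 6$)
$43 q{\left(-1 \right)} \left(-23\right) = 43 \cdot 6 \left(-23\right) = 258 \left(-23\right) = -5934$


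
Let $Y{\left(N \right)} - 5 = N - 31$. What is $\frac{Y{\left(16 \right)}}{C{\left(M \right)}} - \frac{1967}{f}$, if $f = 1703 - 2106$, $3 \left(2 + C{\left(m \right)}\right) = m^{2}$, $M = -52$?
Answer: $\frac{2647438}{543647} \approx 4.8698$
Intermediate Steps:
$Y{\left(N \right)} = -26 + N$ ($Y{\left(N \right)} = 5 + \left(N - 31\right) = 5 + \left(-31 + N\right) = -26 + N$)
$C{\left(m \right)} = -2 + \frac{m^{2}}{3}$
$f = -403$ ($f = 1703 - 2106 = -403$)
$\frac{Y{\left(16 \right)}}{C{\left(M \right)}} - \frac{1967}{f} = \frac{-26 + 16}{-2 + \frac{\left(-52\right)^{2}}{3}} - \frac{1967}{-403} = - \frac{10}{-2 + \frac{1}{3} \cdot 2704} - - \frac{1967}{403} = - \frac{10}{-2 + \frac{2704}{3}} + \frac{1967}{403} = - \frac{10}{\frac{2698}{3}} + \frac{1967}{403} = \left(-10\right) \frac{3}{2698} + \frac{1967}{403} = - \frac{15}{1349} + \frac{1967}{403} = \frac{2647438}{543647}$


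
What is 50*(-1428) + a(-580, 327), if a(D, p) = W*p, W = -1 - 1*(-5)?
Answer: -70092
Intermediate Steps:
W = 4 (W = -1 + 5 = 4)
a(D, p) = 4*p
50*(-1428) + a(-580, 327) = 50*(-1428) + 4*327 = -71400 + 1308 = -70092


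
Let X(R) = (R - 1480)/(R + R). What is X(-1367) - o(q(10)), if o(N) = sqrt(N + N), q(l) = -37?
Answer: 2847/2734 - I*sqrt(74) ≈ 1.0413 - 8.6023*I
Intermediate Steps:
X(R) = (-1480 + R)/(2*R) (X(R) = (-1480 + R)/((2*R)) = (-1480 + R)*(1/(2*R)) = (-1480 + R)/(2*R))
o(N) = sqrt(2)*sqrt(N) (o(N) = sqrt(2*N) = sqrt(2)*sqrt(N))
X(-1367) - o(q(10)) = (1/2)*(-1480 - 1367)/(-1367) - sqrt(2)*sqrt(-37) = (1/2)*(-1/1367)*(-2847) - sqrt(2)*I*sqrt(37) = 2847/2734 - I*sqrt(74)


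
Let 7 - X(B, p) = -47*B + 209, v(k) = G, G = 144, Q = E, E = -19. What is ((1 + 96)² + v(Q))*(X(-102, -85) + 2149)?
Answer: -27197391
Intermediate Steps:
Q = -19
v(k) = 144
X(B, p) = -202 + 47*B (X(B, p) = 7 - (-47*B + 209) = 7 - (209 - 47*B) = 7 + (-209 + 47*B) = -202 + 47*B)
((1 + 96)² + v(Q))*(X(-102, -85) + 2149) = ((1 + 96)² + 144)*((-202 + 47*(-102)) + 2149) = (97² + 144)*((-202 - 4794) + 2149) = (9409 + 144)*(-4996 + 2149) = 9553*(-2847) = -27197391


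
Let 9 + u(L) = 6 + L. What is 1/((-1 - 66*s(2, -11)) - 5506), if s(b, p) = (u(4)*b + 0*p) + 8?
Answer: -1/6167 ≈ -0.00016215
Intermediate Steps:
u(L) = -3 + L (u(L) = -9 + (6 + L) = -3 + L)
s(b, p) = 8 + b (s(b, p) = ((-3 + 4)*b + 0*p) + 8 = (1*b + 0) + 8 = (b + 0) + 8 = b + 8 = 8 + b)
1/((-1 - 66*s(2, -11)) - 5506) = 1/((-1 - 66*(8 + 2)) - 5506) = 1/((-1 - 66*10) - 5506) = 1/((-1 - 660) - 5506) = 1/(-661 - 5506) = 1/(-6167) = -1/6167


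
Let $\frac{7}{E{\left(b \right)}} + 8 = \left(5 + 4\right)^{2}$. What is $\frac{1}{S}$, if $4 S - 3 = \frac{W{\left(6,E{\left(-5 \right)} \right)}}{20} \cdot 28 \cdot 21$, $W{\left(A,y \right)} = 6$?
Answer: $\frac{20}{897} \approx 0.022297$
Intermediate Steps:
$E{\left(b \right)} = \frac{7}{73}$ ($E{\left(b \right)} = \frac{7}{-8 + \left(5 + 4\right)^{2}} = \frac{7}{-8 + 9^{2}} = \frac{7}{-8 + 81} = \frac{7}{73}$)
$S = \frac{897}{20}$ ($S = \frac{3}{4} + \frac{\frac{6}{20} \cdot 28 \cdot 21}{4} = \frac{3}{4} + \frac{6 \cdot \frac{1}{20} \cdot 28 \cdot 21}{4} = \frac{3}{4} + \frac{\frac{3}{10} \cdot 28 \cdot 21}{4} = \frac{3}{4} + \frac{\frac{42}{5} \cdot 21}{4} = \frac{3}{4} + \frac{1}{4} \cdot \frac{882}{5} = \frac{3}{4} + \frac{441}{10} = \frac{897}{20} \approx 44.85$)
$\frac{1}{S} = \frac{1}{\frac{897}{20}} = \frac{20}{897}$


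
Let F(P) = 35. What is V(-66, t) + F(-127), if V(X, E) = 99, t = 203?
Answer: 134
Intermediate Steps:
V(-66, t) + F(-127) = 99 + 35 = 134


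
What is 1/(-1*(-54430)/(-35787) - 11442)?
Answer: -35787/409529284 ≈ -8.7386e-5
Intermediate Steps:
1/(-1*(-54430)/(-35787) - 11442) = 1/(54430*(-1/35787) - 11442) = 1/(-54430/35787 - 11442) = 1/(-409529284/35787) = -35787/409529284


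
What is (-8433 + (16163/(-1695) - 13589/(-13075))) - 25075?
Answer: -148559356474/4432425 ≈ -33517.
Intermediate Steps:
(-8433 + (16163/(-1695) - 13589/(-13075))) - 25075 = (-8433 + (16163*(-1/1695) - 13589*(-1/13075))) - 25075 = (-8433 + (-16163/1695 + 13589/13075)) - 25075 = (-8433 - 37659574/4432425) - 25075 = -37416299599/4432425 - 25075 = -148559356474/4432425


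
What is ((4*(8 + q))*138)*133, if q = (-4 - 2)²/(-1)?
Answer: -2055648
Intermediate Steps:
q = -36 (q = (-6)²*(-1) = 36*(-1) = -36)
((4*(8 + q))*138)*133 = ((4*(8 - 36))*138)*133 = ((4*(-28))*138)*133 = -112*138*133 = -15456*133 = -2055648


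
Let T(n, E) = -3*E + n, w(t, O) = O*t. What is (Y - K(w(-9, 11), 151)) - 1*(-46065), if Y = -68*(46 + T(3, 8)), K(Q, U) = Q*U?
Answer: 59314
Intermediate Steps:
T(n, E) = n - 3*E
Y = -1700 (Y = -68*(46 + (3 - 3*8)) = -68*(46 + (3 - 24)) = -68*(46 - 21) = -68*25 = -1700)
(Y - K(w(-9, 11), 151)) - 1*(-46065) = (-1700 - 11*(-9)*151) - 1*(-46065) = (-1700 - (-99)*151) + 46065 = (-1700 - 1*(-14949)) + 46065 = (-1700 + 14949) + 46065 = 13249 + 46065 = 59314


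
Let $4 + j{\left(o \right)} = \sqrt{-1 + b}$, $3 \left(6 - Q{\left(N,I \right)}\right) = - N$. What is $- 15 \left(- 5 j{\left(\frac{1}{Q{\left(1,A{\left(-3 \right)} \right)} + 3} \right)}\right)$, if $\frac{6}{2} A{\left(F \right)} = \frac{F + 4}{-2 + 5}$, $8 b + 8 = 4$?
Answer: $-300 + \frac{75 i \sqrt{6}}{2} \approx -300.0 + 91.856 i$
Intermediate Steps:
$b = - \frac{1}{2}$ ($b = -1 + \frac{1}{8} \cdot 4 = -1 + \frac{1}{2} = - \frac{1}{2} \approx -0.5$)
$A{\left(F \right)} = \frac{4}{9} + \frac{F}{9}$ ($A{\left(F \right)} = \frac{\left(F + 4\right) \frac{1}{-2 + 5}}{3} = \frac{\left(4 + F\right) \frac{1}{3}}{3} = \frac{\frac{4}{3} + \frac{F}{3}}{3} = \frac{4}{9} + \frac{F}{9}$)
$Q{\left(N,I \right)} = 6 + \frac{N}{3}$ ($Q{\left(N,I \right)} = 6 - \frac{\left(-1\right) N}{3} = 6 + \frac{N}{3}$)
$j{\left(o \right)} = -4 + \frac{i \sqrt{6}}{2}$ ($j{\left(o \right)} = -4 + \sqrt{-1 - \frac{1}{2}} = -4 + \sqrt{- \frac{3}{2}} = -4 + \frac{i \sqrt{6}}{2}$)
$- 15 \left(- 5 j{\left(\frac{1}{Q{\left(1,A{\left(-3 \right)} \right)} + 3} \right)}\right) = - 15 \left(- 5 \left(-4 + \frac{i \sqrt{6}}{2}\right)\right) = - 15 \left(20 - \frac{5 i \sqrt{6}}{2}\right) = -300 + \frac{75 i \sqrt{6}}{2}$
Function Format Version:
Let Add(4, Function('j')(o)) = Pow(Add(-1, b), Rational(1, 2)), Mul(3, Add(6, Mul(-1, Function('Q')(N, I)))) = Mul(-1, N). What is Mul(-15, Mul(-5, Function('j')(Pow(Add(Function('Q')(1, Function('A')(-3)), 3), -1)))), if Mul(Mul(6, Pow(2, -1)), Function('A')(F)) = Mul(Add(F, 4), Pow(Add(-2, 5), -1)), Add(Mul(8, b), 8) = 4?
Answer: Add(-300, Mul(Rational(75, 2), I, Pow(6, Rational(1, 2)))) ≈ Add(-300.00, Mul(91.856, I))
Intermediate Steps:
b = Rational(-1, 2) (b = Add(-1, Mul(Rational(1, 8), 4)) = Add(-1, Rational(1, 2)) = Rational(-1, 2) ≈ -0.50000)
Function('A')(F) = Add(Rational(4, 9), Mul(Rational(1, 9), F)) (Function('A')(F) = Mul(Rational(1, 3), Mul(Add(F, 4), Pow(Add(-2, 5), -1))) = Mul(Rational(1, 3), Mul(Add(4, F), Pow(3, -1))) = Mul(Rational(1, 3), Mul(Add(4, F), Rational(1, 3))) = Mul(Rational(1, 3), Add(Rational(4, 3), Mul(Rational(1, 3), F))) = Add(Rational(4, 9), Mul(Rational(1, 9), F)))
Function('Q')(N, I) = Add(6, Mul(Rational(1, 3), N)) (Function('Q')(N, I) = Add(6, Mul(Rational(-1, 3), Mul(-1, N))) = Add(6, Mul(Rational(1, 3), N)))
Function('j')(o) = Add(-4, Mul(Rational(1, 2), I, Pow(6, Rational(1, 2)))) (Function('j')(o) = Add(-4, Pow(Add(-1, Rational(-1, 2)), Rational(1, 2))) = Add(-4, Pow(Rational(-3, 2), Rational(1, 2))) = Add(-4, Mul(Rational(1, 2), I, Pow(6, Rational(1, 2)))))
Mul(-15, Mul(-5, Function('j')(Pow(Add(Function('Q')(1, Function('A')(-3)), 3), -1)))) = Mul(-15, Mul(-5, Add(-4, Mul(Rational(1, 2), I, Pow(6, Rational(1, 2)))))) = Mul(-15, Add(20, Mul(Rational(-5, 2), I, Pow(6, Rational(1, 2))))) = Add(-300, Mul(Rational(75, 2), I, Pow(6, Rational(1, 2))))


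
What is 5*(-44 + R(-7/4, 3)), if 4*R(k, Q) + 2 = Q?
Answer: -875/4 ≈ -218.75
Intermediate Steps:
R(k, Q) = -1/2 + Q/4
5*(-44 + R(-7/4, 3)) = 5*(-44 + (-1/2 + (1/4)*3)) = 5*(-44 + (-1/2 + 3/4)) = 5*(-44 + 1/4) = 5*(-175/4) = -875/4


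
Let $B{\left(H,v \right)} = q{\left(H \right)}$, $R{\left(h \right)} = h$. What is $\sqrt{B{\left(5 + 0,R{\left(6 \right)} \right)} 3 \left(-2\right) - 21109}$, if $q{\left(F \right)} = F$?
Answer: $i \sqrt{21139} \approx 145.39 i$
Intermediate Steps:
$B{\left(H,v \right)} = H$
$\sqrt{B{\left(5 + 0,R{\left(6 \right)} \right)} 3 \left(-2\right) - 21109} = \sqrt{\left(5 + 0\right) 3 \left(-2\right) - 21109} = \sqrt{5 \cdot 3 \left(-2\right) - 21109} = \sqrt{15 \left(-2\right) - 21109} = \sqrt{-30 - 21109} = \sqrt{-21139} = i \sqrt{21139}$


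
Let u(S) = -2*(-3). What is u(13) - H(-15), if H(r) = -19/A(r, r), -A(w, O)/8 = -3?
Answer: 163/24 ≈ 6.7917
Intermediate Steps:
A(w, O) = 24 (A(w, O) = -8*(-3) = 24)
u(S) = 6
H(r) = -19/24
u(13) - H(-15) = 6 - 1*(-19/24) = 6 + 19/24 = 163/24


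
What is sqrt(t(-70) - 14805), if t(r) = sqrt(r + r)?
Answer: sqrt(-14805 + 2*I*sqrt(35)) ≈ 0.0486 + 121.68*I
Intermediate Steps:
t(r) = sqrt(2)*sqrt(r) (t(r) = sqrt(2*r) = sqrt(2)*sqrt(r))
sqrt(t(-70) - 14805) = sqrt(sqrt(2)*sqrt(-70) - 14805) = sqrt(sqrt(2)*(I*sqrt(70)) - 14805) = sqrt(2*I*sqrt(35) - 14805) = sqrt(-14805 + 2*I*sqrt(35))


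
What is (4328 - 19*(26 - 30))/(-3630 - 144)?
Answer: -734/629 ≈ -1.1669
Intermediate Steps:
(4328 - 19*(26 - 30))/(-3630 - 144) = (4328 - 19*(-4))/(-3774) = (4328 + 76)*(-1/3774) = 4404*(-1/3774) = -734/629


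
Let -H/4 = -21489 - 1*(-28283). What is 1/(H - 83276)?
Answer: -1/110452 ≈ -9.0537e-6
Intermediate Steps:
H = -27176 (H = -4*(-21489 - 1*(-28283)) = -4*(-21489 + 28283) = -4*6794 = -27176)
1/(H - 83276) = 1/(-27176 - 83276) = 1/(-110452) = -1/110452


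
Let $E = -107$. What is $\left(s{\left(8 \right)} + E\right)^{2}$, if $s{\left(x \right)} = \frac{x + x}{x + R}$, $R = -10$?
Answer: $13225$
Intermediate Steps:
$s{\left(x \right)} = \frac{2 x}{-10 + x}$ ($s{\left(x \right)} = \frac{x + x}{x - 10} = \frac{2 x}{-10 + x}$)
$\left(s{\left(8 \right)} + E\right)^{2} = \left(2 \cdot 8 \frac{1}{-10 + 8} - 107\right)^{2} = \left(2 \cdot 8 \frac{1}{-2} - 107\right)^{2} = \left(2 \cdot 8 \left(- \frac{1}{2}\right) - 107\right)^{2} = \left(-8 - 107\right)^{2} = \left(-115\right)^{2} = 13225$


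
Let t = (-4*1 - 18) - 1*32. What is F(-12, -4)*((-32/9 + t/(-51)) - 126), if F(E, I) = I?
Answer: 78640/153 ≈ 513.99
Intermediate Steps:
t = -54 (t = (-4 - 18) - 32 = -22 - 32 = -54)
F(-12, -4)*((-32/9 + t/(-51)) - 126) = -4*((-32/9 - 54/(-51)) - 126) = -4*((-32*1/9 - 54*(-1/51)) - 126) = -4*((-32/9 + 18/17) - 126) = -4*(-382/153 - 126) = -4*(-19660/153) = 78640/153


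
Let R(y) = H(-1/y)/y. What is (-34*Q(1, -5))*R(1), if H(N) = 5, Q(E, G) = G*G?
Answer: -4250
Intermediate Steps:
Q(E, G) = G²
R(y) = 5/y
(-34*Q(1, -5))*R(1) = (-34*(-5)²)*(5/1) = (-34*25)*(5*1) = -850*5 = -4250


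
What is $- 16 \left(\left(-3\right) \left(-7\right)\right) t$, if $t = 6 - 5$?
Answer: $-336$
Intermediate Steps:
$t = 1$ ($t = 6 - 5 = 1$)
$- 16 \left(\left(-3\right) \left(-7\right)\right) t = - 16 \left(\left(-3\right) \left(-7\right)\right) 1 = \left(-16\right) 21 \cdot 1 = \left(-336\right) 1 = -336$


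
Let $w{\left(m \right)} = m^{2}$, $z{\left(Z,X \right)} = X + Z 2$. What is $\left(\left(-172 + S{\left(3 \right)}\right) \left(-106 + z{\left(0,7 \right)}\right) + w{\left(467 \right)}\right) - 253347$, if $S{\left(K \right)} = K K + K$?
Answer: $-19418$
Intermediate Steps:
$z{\left(Z,X \right)} = X + 2 Z$
$S{\left(K \right)} = K + K^{2}$ ($S{\left(K \right)} = K^{2} + K = K + K^{2}$)
$\left(\left(-172 + S{\left(3 \right)}\right) \left(-106 + z{\left(0,7 \right)}\right) + w{\left(467 \right)}\right) - 253347 = \left(\left(-172 + 3 \left(1 + 3\right)\right) \left(-106 + \left(7 + 2 \cdot 0\right)\right) + 467^{2}\right) - 253347 = \left(\left(-172 + 3 \cdot 4\right) \left(-106 + \left(7 + 0\right)\right) + 218089\right) - 253347 = \left(\left(-172 + 12\right) \left(-106 + 7\right) + 218089\right) - 253347 = \left(\left(-160\right) \left(-99\right) + 218089\right) - 253347 = \left(15840 + 218089\right) - 253347 = 233929 - 253347 = -19418$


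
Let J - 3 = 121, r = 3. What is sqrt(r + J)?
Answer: sqrt(127) ≈ 11.269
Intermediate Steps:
J = 124 (J = 3 + 121 = 124)
sqrt(r + J) = sqrt(3 + 124) = sqrt(127)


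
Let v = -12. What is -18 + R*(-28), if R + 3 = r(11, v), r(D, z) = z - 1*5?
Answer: 542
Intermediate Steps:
r(D, z) = -5 + z (r(D, z) = z - 5 = -5 + z)
R = -20 (R = -3 + (-5 - 12) = -3 - 17 = -20)
-18 + R*(-28) = -18 - 20*(-28) = -18 + 560 = 542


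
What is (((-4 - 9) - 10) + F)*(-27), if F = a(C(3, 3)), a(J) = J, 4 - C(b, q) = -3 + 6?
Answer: 594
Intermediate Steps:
C(b, q) = 1 (C(b, q) = 4 - (-3 + 6) = 4 - 1*3 = 4 - 3 = 1)
F = 1
(((-4 - 9) - 10) + F)*(-27) = (((-4 - 9) - 10) + 1)*(-27) = ((-13 - 10) + 1)*(-27) = (-23 + 1)*(-27) = -22*(-27) = 594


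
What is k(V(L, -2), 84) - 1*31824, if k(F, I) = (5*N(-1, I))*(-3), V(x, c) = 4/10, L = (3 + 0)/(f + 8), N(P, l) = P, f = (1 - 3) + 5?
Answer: -31809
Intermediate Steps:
f = 3 (f = -2 + 5 = 3)
L = 3/11 (L = (3 + 0)/(3 + 8) = 3/11 ≈ 0.27273)
V(x, c) = ⅖ (V(x, c) = 4*(⅒) = ⅖)
k(F, I) = 15 (k(F, I) = (5*(-1))*(-3) = -5*(-3) = 15)
k(V(L, -2), 84) - 1*31824 = 15 - 1*31824 = 15 - 31824 = -31809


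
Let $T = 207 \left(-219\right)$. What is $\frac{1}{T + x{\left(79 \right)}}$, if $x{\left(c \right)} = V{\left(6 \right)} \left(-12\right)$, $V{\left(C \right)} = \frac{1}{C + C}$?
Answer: $- \frac{1}{45334} \approx -2.2058 \cdot 10^{-5}$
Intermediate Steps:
$V{\left(C \right)} = \frac{1}{2 C}$
$x{\left(c \right)} = -1$ ($x{\left(c \right)} = \frac{1}{2 \cdot 6} \left(-12\right) = \frac{1}{2} \cdot \frac{1}{6} \left(-12\right) = \frac{1}{12} \left(-12\right) = -1$)
$T = -45333$
$\frac{1}{T + x{\left(79 \right)}} = \frac{1}{-45333 - 1} = \frac{1}{-45334} = - \frac{1}{45334}$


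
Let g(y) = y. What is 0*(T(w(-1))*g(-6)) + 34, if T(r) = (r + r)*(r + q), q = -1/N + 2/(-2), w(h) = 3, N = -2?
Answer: 34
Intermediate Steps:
q = -1/2 (q = -1/(-2) + 2/(-2) = -1*(-1/2) + 2*(-1/2) = 1/2 - 1 = -1/2 ≈ -0.50000)
T(r) = 2*r*(-1/2 + r) (T(r) = (r + r)*(r - 1/2) = (2*r)*(-1/2 + r) = 2*r*(-1/2 + r))
0*(T(w(-1))*g(-6)) + 34 = 0*((3*(-1 + 2*3))*(-6)) + 34 = 0*((3*(-1 + 6))*(-6)) + 34 = 0*((3*5)*(-6)) + 34 = 0*(15*(-6)) + 34 = 0*(-90) + 34 = 0 + 34 = 34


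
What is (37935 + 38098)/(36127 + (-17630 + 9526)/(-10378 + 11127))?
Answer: 56948717/27051019 ≈ 2.1052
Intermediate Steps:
(37935 + 38098)/(36127 + (-17630 + 9526)/(-10378 + 11127)) = 76033/(36127 - 8104/749) = 76033/(27051019/749) = 76033*(749/27051019) = 56948717/27051019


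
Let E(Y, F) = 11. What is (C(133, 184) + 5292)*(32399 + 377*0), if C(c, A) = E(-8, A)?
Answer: 171811897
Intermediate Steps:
C(c, A) = 11
(C(133, 184) + 5292)*(32399 + 377*0) = (11 + 5292)*(32399 + 377*0) = 5303*(32399 + 0) = 5303*32399 = 171811897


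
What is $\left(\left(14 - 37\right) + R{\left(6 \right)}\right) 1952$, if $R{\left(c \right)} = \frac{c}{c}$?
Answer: $-42944$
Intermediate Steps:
$R{\left(c \right)} = 1$
$\left(\left(14 - 37\right) + R{\left(6 \right)}\right) 1952 = \left(\left(14 - 37\right) + 1\right) 1952 = \left(-23 + 1\right) 1952 = \left(-22\right) 1952 = -42944$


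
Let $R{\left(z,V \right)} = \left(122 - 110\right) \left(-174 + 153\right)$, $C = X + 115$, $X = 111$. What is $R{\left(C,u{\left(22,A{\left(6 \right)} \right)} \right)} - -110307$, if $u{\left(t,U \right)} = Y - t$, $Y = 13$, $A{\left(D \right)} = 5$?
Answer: $110055$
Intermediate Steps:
$C = 226$ ($C = 111 + 115 = 226$)
$u{\left(t,U \right)} = 13 - t$
$R{\left(z,V \right)} = -252$ ($R{\left(z,V \right)} = 12 \left(-21\right) = -252$)
$R{\left(C,u{\left(22,A{\left(6 \right)} \right)} \right)} - -110307 = -252 - -110307 = -252 + 110307 = 110055$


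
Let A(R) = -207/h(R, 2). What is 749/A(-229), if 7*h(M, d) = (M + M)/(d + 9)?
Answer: 49006/2277 ≈ 21.522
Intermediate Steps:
h(M, d) = 2*M/(7*(9 + d)) (h(M, d) = ((M + M)/(d + 9))/7 = ((2*M)/(9 + d))/7 = (2*M/(9 + d))/7 = 2*M/(7*(9 + d)))
A(R) = -15939/(2*R) (A(R) = -207*7*(9 + 2)/(2*R) = -207*77/(2*R) = -15939/(2*R))
749/A(-229) = 749/((-15939/2/(-229))) = 749/((-15939/2*(-1/229))) = 749/(15939/458) = 749*(458/15939) = 49006/2277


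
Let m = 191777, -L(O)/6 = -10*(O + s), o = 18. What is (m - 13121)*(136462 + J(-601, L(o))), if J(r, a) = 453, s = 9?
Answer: 24460686240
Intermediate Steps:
L(O) = 540 + 60*O (L(O) = -(-60)*(O + 9) = -(-60)*(9 + O) = -6*(-90 - 10*O) = 540 + 60*O)
(m - 13121)*(136462 + J(-601, L(o))) = (191777 - 13121)*(136462 + 453) = 178656*136915 = 24460686240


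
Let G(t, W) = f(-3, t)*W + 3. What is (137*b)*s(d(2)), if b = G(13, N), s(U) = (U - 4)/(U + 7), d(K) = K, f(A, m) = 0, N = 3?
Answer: -274/3 ≈ -91.333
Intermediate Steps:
G(t, W) = 3 (G(t, W) = 0*W + 3 = 0 + 3 = 3)
s(U) = (-4 + U)/(7 + U)
b = 3
(137*b)*s(d(2)) = (137*3)*((-4 + 2)/(7 + 2)) = 411*(-2/9) = -274/3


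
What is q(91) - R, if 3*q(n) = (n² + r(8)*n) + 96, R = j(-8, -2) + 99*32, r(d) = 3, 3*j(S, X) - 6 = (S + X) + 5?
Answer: -285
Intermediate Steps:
j(S, X) = 11/3 + S/3 + X/3 (j(S, X) = 2 + ((S + X) + 5)/3 = 2 + (5 + S + X)/3 = 2 + (5/3 + S/3 + X/3) = 11/3 + S/3 + X/3)
R = 9505/3 (R = (11/3 + (⅓)*(-8) + (⅓)*(-2)) + 99*32 = (11/3 - 8/3 - ⅔) + 3168 = ⅓ + 3168 = 9505/3 ≈ 3168.3)
q(n) = 32 + n + n²/3 (q(n) = ((n² + 3*n) + 96)/3 = (96 + n² + 3*n)/3 = 32 + n + n²/3)
q(91) - R = (32 + 91 + (⅓)*91²) - 1*9505/3 = (32 + 91 + (⅓)*8281) - 9505/3 = (32 + 91 + 8281/3) - 9505/3 = 8650/3 - 9505/3 = -285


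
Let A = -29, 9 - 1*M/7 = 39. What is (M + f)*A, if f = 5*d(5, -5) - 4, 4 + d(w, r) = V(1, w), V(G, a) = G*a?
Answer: 6061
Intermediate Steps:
M = -210 (M = 63 - 7*39 = 63 - 273 = -210)
d(w, r) = -4 + w (d(w, r) = -4 + 1*w = -4 + w)
f = 1 (f = 5*(-4 + 5) - 4 = 5*1 - 4 = 5 - 4 = 1)
(M + f)*A = (-210 + 1)*(-29) = -209*(-29) = 6061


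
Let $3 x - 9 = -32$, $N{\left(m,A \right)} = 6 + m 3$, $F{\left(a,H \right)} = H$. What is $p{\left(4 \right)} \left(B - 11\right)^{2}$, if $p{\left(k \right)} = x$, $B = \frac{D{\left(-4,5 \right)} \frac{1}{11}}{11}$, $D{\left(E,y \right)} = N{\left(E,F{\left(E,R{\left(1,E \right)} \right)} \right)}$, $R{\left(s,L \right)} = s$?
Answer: $- \frac{41114087}{43923} \approx -936.05$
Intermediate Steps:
$N{\left(m,A \right)} = 6 + 3 m$
$D{\left(E,y \right)} = 6 + 3 E$
$B = - \frac{6}{121}$ ($B = \frac{\left(6 + 3 \left(-4\right)\right) \frac{1}{11}}{11} = \left(6 - 12\right) \frac{1}{11} \cdot \frac{1}{11} = \left(-6\right) \frac{1}{11} \cdot \frac{1}{11} = \left(- \frac{6}{11}\right) \frac{1}{11} = - \frac{6}{121} \approx -0.049587$)
$x = - \frac{23}{3}$ ($x = 3 + \frac{1}{3} \left(-32\right) = 3 - \frac{32}{3} = - \frac{23}{3} \approx -7.6667$)
$p{\left(k \right)} = - \frac{23}{3}$
$p{\left(4 \right)} \left(B - 11\right)^{2} = - \frac{23 \left(- \frac{6}{121} - 11\right)^{2}}{3} = - \frac{23 \left(- \frac{1337}{121}\right)^{2}}{3} = \left(- \frac{23}{3}\right) \frac{1787569}{14641} = - \frac{41114087}{43923}$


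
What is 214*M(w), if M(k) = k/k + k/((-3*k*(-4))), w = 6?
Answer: 1391/6 ≈ 231.83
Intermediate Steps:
M(k) = 13/12 (M(k) = 1 + k/((12*k)) = 1 + k*(1/(12*k)) = 1 + 1/12 = 13/12)
214*M(w) = 214*(13/12) = 1391/6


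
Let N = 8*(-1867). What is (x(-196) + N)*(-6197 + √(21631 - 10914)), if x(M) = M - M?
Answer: 92558392 - 14936*√10717 ≈ 9.1012e+7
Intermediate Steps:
N = -14936
x(M) = 0
(x(-196) + N)*(-6197 + √(21631 - 10914)) = (0 - 14936)*(-6197 + √(21631 - 10914)) = -14936*(-6197 + √10717) = 92558392 - 14936*√10717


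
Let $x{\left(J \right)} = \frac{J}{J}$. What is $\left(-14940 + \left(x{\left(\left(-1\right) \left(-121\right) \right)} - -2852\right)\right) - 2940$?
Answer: $-15027$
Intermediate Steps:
$x{\left(J \right)} = 1$
$\left(-14940 + \left(x{\left(\left(-1\right) \left(-121\right) \right)} - -2852\right)\right) - 2940 = \left(-14940 + \left(1 - -2852\right)\right) - 2940 = \left(-14940 + \left(1 + 2852\right)\right) - 2940 = \left(-14940 + 2853\right) - 2940 = -12087 - 2940 = -15027$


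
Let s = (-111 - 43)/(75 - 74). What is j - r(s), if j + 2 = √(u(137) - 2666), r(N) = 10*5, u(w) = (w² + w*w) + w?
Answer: -52 + √35009 ≈ 135.11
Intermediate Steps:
u(w) = w + 2*w² (u(w) = (w² + w²) + w = 2*w² + w = w + 2*w²)
s = -154 (s = -154/1 = -154*1 = -154)
r(N) = 50
j = -2 + √35009 (j = -2 + √(137*(1 + 2*137) - 2666) = -2 + √(137*(1 + 274) - 2666) = -2 + √(137*275 - 2666) = -2 + √(37675 - 2666) = -2 + √35009 ≈ 185.11)
j - r(s) = (-2 + √35009) - 1*50 = (-2 + √35009) - 50 = -52 + √35009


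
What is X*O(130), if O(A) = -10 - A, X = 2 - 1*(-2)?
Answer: -560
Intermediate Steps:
X = 4 (X = 2 + 2 = 4)
X*O(130) = 4*(-10 - 1*130) = 4*(-10 - 130) = 4*(-140) = -560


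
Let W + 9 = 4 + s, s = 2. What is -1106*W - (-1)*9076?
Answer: 12394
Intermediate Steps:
W = -3 (W = -9 + (4 + 2) = -9 + 6 = -3)
-1106*W - (-1)*9076 = -1106*(-3) - (-1)*9076 = 3318 - 1*(-9076) = 3318 + 9076 = 12394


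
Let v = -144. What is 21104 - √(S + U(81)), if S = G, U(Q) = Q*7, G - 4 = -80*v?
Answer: 21104 - √12091 ≈ 20994.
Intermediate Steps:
G = 11524 (G = 4 - 80*(-144) = 4 + 11520 = 11524)
U(Q) = 7*Q
S = 11524
21104 - √(S + U(81)) = 21104 - √(11524 + 7*81) = 21104 - √(11524 + 567) = 21104 - √12091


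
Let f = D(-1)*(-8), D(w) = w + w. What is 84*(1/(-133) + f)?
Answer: 25524/19 ≈ 1343.4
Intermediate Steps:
D(w) = 2*w
f = 16 (f = (2*(-1))*(-8) = -2*(-8) = 16)
84*(1/(-133) + f) = 84*(1/(-133) + 16) = 84*(-1/133 + 16) = 84*(2127/133) = 25524/19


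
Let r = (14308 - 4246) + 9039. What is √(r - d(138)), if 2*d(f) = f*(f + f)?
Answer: √57 ≈ 7.5498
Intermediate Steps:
d(f) = f² (d(f) = (f*(f + f))/2 = (f*(2*f))/2 = (2*f²)/2 = f²)
r = 19101 (r = 10062 + 9039 = 19101)
√(r - d(138)) = √(19101 - 1*138²) = √(19101 - 1*19044) = √(19101 - 19044) = √57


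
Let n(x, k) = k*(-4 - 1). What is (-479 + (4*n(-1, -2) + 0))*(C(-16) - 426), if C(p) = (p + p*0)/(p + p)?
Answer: 373589/2 ≈ 1.8679e+5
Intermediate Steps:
n(x, k) = -5*k (n(x, k) = k*(-5) = -5*k)
C(p) = ½ (C(p) = (p + 0)/((2*p)) = p*(1/(2*p)) = ½)
(-479 + (4*n(-1, -2) + 0))*(C(-16) - 426) = (-479 + (4*(-5*(-2)) + 0))*(½ - 426) = (-479 + (4*10 + 0))*(-851/2) = (-479 + (40 + 0))*(-851/2) = (-479 + 40)*(-851/2) = -439*(-851/2) = 373589/2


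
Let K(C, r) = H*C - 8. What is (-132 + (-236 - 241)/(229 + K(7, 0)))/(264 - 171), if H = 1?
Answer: -3397/2356 ≈ -1.4419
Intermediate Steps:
K(C, r) = -8 + C (K(C, r) = 1*C - 8 = C - 8 = -8 + C)
(-132 + (-236 - 241)/(229 + K(7, 0)))/(264 - 171) = (-132 + (-236 - 241)/(229 + (-8 + 7)))/(264 - 171) = (-132 - 477/(229 - 1))/93 = (-132 - 477/228)/93 = (-132 - 477*1/228)/93 = (-132 - 159/76)/93 = (1/93)*(-10191/76) = -3397/2356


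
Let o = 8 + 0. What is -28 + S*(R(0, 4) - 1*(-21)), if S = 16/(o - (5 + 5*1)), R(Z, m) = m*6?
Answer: -388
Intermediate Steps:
o = 8
R(Z, m) = 6*m
S = -8 (S = 16/(8 - (5 + 5*1)) = 16/(8 - (5 + 5)) = 16/(8 - 1*10) = 16/(8 - 10) = 16/(-2) = 16*(-½) = -8)
-28 + S*(R(0, 4) - 1*(-21)) = -28 - 8*(6*4 - 1*(-21)) = -28 - 8*(24 + 21) = -28 - 8*45 = -28 - 360 = -388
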